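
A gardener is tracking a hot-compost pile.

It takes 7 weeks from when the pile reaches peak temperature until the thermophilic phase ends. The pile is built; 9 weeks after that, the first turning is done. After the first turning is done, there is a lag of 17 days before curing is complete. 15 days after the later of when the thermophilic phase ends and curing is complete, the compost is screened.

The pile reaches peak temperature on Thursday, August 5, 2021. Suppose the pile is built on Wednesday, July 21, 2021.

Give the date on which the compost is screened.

Sunday, October 24, 2021

The pile reaches peak temperature: Aug 5, 2021.
The thermophilic phase ends: Aug 5, 2021 + 7 weeks = Sep 23, 2021.
The pile is built: Jul 21, 2021.
The first turning is done: Jul 21, 2021 + 9 weeks = Sep 22, 2021.
Curing is complete: Sep 22, 2021 + 17 days = Oct 9, 2021.
Both prerequisites met — the thermophilic phase ends (Sep 23, 2021), curing is complete (Oct 9, 2021); the later is Oct 9, 2021.
The compost is screened: Oct 9, 2021 + 15 days = Oct 24, 2021.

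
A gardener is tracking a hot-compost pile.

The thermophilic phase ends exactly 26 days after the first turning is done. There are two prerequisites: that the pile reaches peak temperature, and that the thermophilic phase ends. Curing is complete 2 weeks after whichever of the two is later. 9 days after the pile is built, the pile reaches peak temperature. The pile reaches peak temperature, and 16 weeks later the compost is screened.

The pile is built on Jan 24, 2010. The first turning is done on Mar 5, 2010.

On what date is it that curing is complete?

Apr 14, 2010

The pile is built: Jan 24, 2010.
The pile reaches peak temperature: Jan 24, 2010 + 9 days = Feb 2, 2010.
The first turning is done: Mar 5, 2010.
The thermophilic phase ends: Mar 5, 2010 + 26 days = Mar 31, 2010.
Both prerequisites met — the pile reaches peak temperature (Feb 2, 2010), the thermophilic phase ends (Mar 31, 2010); the later is Mar 31, 2010.
Curing is complete: Mar 31, 2010 + 2 weeks = Apr 14, 2010.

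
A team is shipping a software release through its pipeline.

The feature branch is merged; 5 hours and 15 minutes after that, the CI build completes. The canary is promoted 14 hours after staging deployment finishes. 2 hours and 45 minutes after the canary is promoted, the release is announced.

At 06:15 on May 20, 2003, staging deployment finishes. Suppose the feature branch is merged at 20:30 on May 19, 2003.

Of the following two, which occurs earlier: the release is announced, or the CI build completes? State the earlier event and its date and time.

Staging deployment finishes: 06:15 May 20, 2003.
The canary is promoted: 06:15 May 20, 2003 + 14h = 20:15 May 20, 2003.
The release is announced: 20:15 May 20, 2003 + 2h45m = 23:00 May 20, 2003.
The feature branch is merged: 20:30 May 19, 2003.
The CI build completes: 20:30 May 19, 2003 + 5h15m = 01:45 May 20, 2003.
Comparing: the release is announced at 23:00 May 20, 2003 vs the CI build completes at 01:45 May 20, 2003. Earlier: the CI build completes.

The CI build completes — 01:45 on May 20, 2003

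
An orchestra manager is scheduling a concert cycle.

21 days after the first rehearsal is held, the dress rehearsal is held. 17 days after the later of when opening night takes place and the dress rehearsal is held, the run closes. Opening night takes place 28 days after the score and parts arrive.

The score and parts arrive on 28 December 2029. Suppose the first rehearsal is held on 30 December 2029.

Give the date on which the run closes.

11 February 2030

The score and parts arrive: Dec 28, 2029.
Opening night takes place: Dec 28, 2029 + 28 days = Jan 25, 2030.
The first rehearsal is held: Dec 30, 2029.
The dress rehearsal is held: Dec 30, 2029 + 21 days = Jan 20, 2030.
Both prerequisites met — opening night takes place (Jan 25, 2030), the dress rehearsal is held (Jan 20, 2030); the later is Jan 25, 2030.
The run closes: Jan 25, 2030 + 17 days = Feb 11, 2030.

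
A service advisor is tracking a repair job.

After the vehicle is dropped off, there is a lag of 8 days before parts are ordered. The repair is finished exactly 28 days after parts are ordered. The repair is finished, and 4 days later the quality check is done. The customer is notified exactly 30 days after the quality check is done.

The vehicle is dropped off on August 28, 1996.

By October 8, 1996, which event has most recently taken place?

The quality check is done

The vehicle is dropped off: Aug 28, 1996.
Parts are ordered: Aug 28, 1996 + 8 days = Sep 5, 1996.
The repair is finished: Sep 5, 1996 + 28 days = Oct 3, 1996.
The quality check is done: Oct 3, 1996 + 4 days = Oct 7, 1996.
The customer is notified: Oct 7, 1996 + 30 days = Nov 6, 1996.
Oct 8, 1996 falls between when the quality check is done (Oct 7, 1996) and when the customer is notified (Nov 6, 1996).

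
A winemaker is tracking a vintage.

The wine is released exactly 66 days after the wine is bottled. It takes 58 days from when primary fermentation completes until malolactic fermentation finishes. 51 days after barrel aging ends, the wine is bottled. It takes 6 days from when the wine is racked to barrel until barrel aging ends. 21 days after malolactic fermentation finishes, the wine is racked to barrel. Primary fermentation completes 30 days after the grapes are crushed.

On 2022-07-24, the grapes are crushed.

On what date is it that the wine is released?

2023-03-13

The grapes are crushed: Jul 24, 2022.
Primary fermentation completes: Jul 24, 2022 + 30 days = Aug 23, 2022.
Malolactic fermentation finishes: Aug 23, 2022 + 58 days = Oct 20, 2022.
The wine is racked to barrel: Oct 20, 2022 + 21 days = Nov 10, 2022.
Barrel aging ends: Nov 10, 2022 + 6 days = Nov 16, 2022.
The wine is bottled: Nov 16, 2022 + 51 days = Jan 6, 2023.
The wine is released: Jan 6, 2023 + 66 days = Mar 13, 2023.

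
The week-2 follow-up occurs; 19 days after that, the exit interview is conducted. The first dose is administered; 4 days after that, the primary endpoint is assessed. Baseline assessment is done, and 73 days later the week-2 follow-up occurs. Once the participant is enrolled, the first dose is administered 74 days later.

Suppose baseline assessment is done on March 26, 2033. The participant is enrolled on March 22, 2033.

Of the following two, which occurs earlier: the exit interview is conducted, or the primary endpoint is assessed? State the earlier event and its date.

Baseline assessment is done: Mar 26, 2033.
The week-2 follow-up occurs: Mar 26, 2033 + 73 days = Jun 7, 2033.
The exit interview is conducted: Jun 7, 2033 + 19 days = Jun 26, 2033.
The participant is enrolled: Mar 22, 2033.
The first dose is administered: Mar 22, 2033 + 74 days = Jun 4, 2033.
The primary endpoint is assessed: Jun 4, 2033 + 4 days = Jun 8, 2033.
Comparing: the exit interview is conducted on Jun 26, 2033 vs the primary endpoint is assessed on Jun 8, 2033. Earlier: the primary endpoint is assessed.

The primary endpoint is assessed — June 8, 2033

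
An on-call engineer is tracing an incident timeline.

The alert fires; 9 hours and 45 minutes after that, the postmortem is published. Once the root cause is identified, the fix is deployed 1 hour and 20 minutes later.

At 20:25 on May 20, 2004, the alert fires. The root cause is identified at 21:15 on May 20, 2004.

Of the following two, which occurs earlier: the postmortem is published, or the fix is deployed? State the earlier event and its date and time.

The fix is deployed — 22:35 on May 20, 2004

The alert fires: 20:25 May 20, 2004.
The postmortem is published: 20:25 May 20, 2004 + 9h45m = 06:10 May 21, 2004.
The root cause is identified: 21:15 May 20, 2004.
The fix is deployed: 21:15 May 20, 2004 + 1h20m = 22:35 May 20, 2004.
Comparing: the postmortem is published at 06:10 May 21, 2004 vs the fix is deployed at 22:35 May 20, 2004. Earlier: the fix is deployed.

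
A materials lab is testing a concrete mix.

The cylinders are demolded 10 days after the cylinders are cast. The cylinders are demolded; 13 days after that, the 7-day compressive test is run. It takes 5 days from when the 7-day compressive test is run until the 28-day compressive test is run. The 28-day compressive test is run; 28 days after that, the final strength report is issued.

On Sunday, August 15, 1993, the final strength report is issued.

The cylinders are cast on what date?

The final strength report is issued: Aug 15, 1993.
The 28-day compressive test is run: Aug 15, 1993 − 28 days = Jul 18, 1993.
The 7-day compressive test is run: Jul 18, 1993 − 5 days = Jul 13, 1993.
The cylinders are demolded: Jul 13, 1993 − 13 days = Jun 30, 1993.
The cylinders are cast: Jun 30, 1993 − 10 days = Jun 20, 1993.

Sunday, June 20, 1993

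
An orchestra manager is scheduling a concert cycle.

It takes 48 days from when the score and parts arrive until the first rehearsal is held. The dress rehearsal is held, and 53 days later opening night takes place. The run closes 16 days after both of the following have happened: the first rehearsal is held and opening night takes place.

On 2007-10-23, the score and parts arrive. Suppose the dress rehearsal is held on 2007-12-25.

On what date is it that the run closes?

The score and parts arrive: Oct 23, 2007.
The first rehearsal is held: Oct 23, 2007 + 48 days = Dec 10, 2007.
The dress rehearsal is held: Dec 25, 2007.
Opening night takes place: Dec 25, 2007 + 53 days = Feb 16, 2008.
Both prerequisites met — the first rehearsal is held (Dec 10, 2007), opening night takes place (Feb 16, 2008); the later is Feb 16, 2008.
The run closes: Feb 16, 2008 + 16 days = Mar 3, 2008.

2008-03-03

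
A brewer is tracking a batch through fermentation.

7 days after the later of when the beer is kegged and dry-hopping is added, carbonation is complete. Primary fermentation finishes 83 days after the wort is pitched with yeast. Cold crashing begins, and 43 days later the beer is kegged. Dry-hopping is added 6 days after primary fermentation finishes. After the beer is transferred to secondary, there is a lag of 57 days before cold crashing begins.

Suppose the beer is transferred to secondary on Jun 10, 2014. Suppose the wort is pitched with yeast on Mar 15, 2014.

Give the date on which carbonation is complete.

Sep 25, 2014

The beer is transferred to secondary: Jun 10, 2014.
Cold crashing begins: Jun 10, 2014 + 57 days = Aug 6, 2014.
The beer is kegged: Aug 6, 2014 + 43 days = Sep 18, 2014.
The wort is pitched with yeast: Mar 15, 2014.
Primary fermentation finishes: Mar 15, 2014 + 83 days = Jun 6, 2014.
Dry-hopping is added: Jun 6, 2014 + 6 days = Jun 12, 2014.
Both prerequisites met — the beer is kegged (Sep 18, 2014), dry-hopping is added (Jun 12, 2014); the later is Sep 18, 2014.
Carbonation is complete: Sep 18, 2014 + 7 days = Sep 25, 2014.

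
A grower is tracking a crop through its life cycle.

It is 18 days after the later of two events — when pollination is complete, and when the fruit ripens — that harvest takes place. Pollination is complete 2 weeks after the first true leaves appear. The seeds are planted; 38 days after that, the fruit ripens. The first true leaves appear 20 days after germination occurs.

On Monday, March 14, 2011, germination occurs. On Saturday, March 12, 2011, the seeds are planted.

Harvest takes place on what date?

Saturday, May 7, 2011

Germination occurs: Mar 14, 2011.
The first true leaves appear: Mar 14, 2011 + 20 days = Apr 3, 2011.
Pollination is complete: Apr 3, 2011 + 2 weeks = Apr 17, 2011.
The seeds are planted: Mar 12, 2011.
The fruit ripens: Mar 12, 2011 + 38 days = Apr 19, 2011.
Both prerequisites met — pollination is complete (Apr 17, 2011), the fruit ripens (Apr 19, 2011); the later is Apr 19, 2011.
Harvest takes place: Apr 19, 2011 + 18 days = May 7, 2011.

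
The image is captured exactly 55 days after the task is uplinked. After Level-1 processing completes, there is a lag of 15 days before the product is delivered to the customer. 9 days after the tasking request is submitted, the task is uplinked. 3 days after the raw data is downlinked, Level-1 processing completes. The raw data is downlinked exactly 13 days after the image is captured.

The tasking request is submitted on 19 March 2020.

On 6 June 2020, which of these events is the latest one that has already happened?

The tasking request is submitted: Mar 19, 2020.
The task is uplinked: Mar 19, 2020 + 9 days = Mar 28, 2020.
The image is captured: Mar 28, 2020 + 55 days = May 22, 2020.
The raw data is downlinked: May 22, 2020 + 13 days = Jun 4, 2020.
Level-1 processing completes: Jun 4, 2020 + 3 days = Jun 7, 2020.
The product is delivered to the customer: Jun 7, 2020 + 15 days = Jun 22, 2020.
Jun 6, 2020 falls between when the raw data is downlinked (Jun 4, 2020) and when Level-1 processing completes (Jun 7, 2020).

The raw data is downlinked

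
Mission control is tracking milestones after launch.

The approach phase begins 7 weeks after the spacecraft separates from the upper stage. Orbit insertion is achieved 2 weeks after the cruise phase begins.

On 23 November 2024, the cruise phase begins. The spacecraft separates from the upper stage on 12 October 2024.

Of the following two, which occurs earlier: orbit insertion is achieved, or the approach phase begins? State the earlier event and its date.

The cruise phase begins: Nov 23, 2024.
Orbit insertion is achieved: Nov 23, 2024 + 2 weeks = Dec 7, 2024.
The spacecraft separates from the upper stage: Oct 12, 2024.
The approach phase begins: Oct 12, 2024 + 7 weeks = Nov 30, 2024.
Comparing: orbit insertion is achieved on Dec 7, 2024 vs the approach phase begins on Nov 30, 2024. Earlier: the approach phase begins.

The approach phase begins — 30 November 2024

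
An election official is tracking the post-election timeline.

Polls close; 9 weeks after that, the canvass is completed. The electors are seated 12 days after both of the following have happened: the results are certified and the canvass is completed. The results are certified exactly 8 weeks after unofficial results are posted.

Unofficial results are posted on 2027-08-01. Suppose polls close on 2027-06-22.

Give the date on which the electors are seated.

2027-10-08

Unofficial results are posted: Aug 1, 2027.
The results are certified: Aug 1, 2027 + 8 weeks = Sep 26, 2027.
Polls close: Jun 22, 2027.
The canvass is completed: Jun 22, 2027 + 9 weeks = Aug 24, 2027.
Both prerequisites met — the results are certified (Sep 26, 2027), the canvass is completed (Aug 24, 2027); the later is Sep 26, 2027.
The electors are seated: Sep 26, 2027 + 12 days = Oct 8, 2027.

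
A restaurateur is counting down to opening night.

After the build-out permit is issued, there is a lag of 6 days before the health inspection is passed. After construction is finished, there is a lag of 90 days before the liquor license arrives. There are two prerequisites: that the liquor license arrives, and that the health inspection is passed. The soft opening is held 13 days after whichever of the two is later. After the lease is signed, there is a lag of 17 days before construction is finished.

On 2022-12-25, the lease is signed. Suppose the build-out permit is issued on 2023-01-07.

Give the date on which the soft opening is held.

The lease is signed: Dec 25, 2022.
Construction is finished: Dec 25, 2022 + 17 days = Jan 11, 2023.
The liquor license arrives: Jan 11, 2023 + 90 days = Apr 11, 2023.
The build-out permit is issued: Jan 7, 2023.
The health inspection is passed: Jan 7, 2023 + 6 days = Jan 13, 2023.
Both prerequisites met — the liquor license arrives (Apr 11, 2023), the health inspection is passed (Jan 13, 2023); the later is Apr 11, 2023.
The soft opening is held: Apr 11, 2023 + 13 days = Apr 24, 2023.

2023-04-24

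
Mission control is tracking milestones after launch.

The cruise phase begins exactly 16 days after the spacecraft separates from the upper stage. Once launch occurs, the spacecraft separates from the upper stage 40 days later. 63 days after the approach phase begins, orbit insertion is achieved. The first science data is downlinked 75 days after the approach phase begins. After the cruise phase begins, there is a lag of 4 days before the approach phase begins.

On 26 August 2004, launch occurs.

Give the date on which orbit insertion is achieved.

Launch occurs: Aug 26, 2004.
The spacecraft separates from the upper stage: Aug 26, 2004 + 40 days = Oct 5, 2004.
The cruise phase begins: Oct 5, 2004 + 16 days = Oct 21, 2004.
The approach phase begins: Oct 21, 2004 + 4 days = Oct 25, 2004.
Orbit insertion is achieved: Oct 25, 2004 + 63 days = Dec 27, 2004.

27 December 2004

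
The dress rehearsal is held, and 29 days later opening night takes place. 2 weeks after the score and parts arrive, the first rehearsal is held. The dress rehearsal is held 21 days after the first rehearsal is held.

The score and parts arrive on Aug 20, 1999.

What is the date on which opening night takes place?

Oct 23, 1999

The score and parts arrive: Aug 20, 1999.
The first rehearsal is held: Aug 20, 1999 + 2 weeks = Sep 3, 1999.
The dress rehearsal is held: Sep 3, 1999 + 21 days = Sep 24, 1999.
Opening night takes place: Sep 24, 1999 + 29 days = Oct 23, 1999.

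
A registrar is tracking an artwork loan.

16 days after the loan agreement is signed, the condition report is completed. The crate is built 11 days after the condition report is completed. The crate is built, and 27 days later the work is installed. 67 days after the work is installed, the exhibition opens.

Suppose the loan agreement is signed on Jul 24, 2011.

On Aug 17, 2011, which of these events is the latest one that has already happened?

The loan agreement is signed: Jul 24, 2011.
The condition report is completed: Jul 24, 2011 + 16 days = Aug 9, 2011.
The crate is built: Aug 9, 2011 + 11 days = Aug 20, 2011.
The work is installed: Aug 20, 2011 + 27 days = Sep 16, 2011.
The exhibition opens: Sep 16, 2011 + 67 days = Nov 22, 2011.
Aug 17, 2011 falls between when the condition report is completed (Aug 9, 2011) and when the crate is built (Aug 20, 2011).

The condition report is completed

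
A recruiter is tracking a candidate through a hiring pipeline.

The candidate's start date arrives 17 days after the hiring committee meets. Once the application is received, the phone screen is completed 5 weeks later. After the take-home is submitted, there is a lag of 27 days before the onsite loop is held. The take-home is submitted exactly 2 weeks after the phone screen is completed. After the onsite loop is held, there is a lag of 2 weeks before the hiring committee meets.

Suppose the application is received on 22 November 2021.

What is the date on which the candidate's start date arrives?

The application is received: Nov 22, 2021.
The phone screen is completed: Nov 22, 2021 + 5 weeks = Dec 27, 2021.
The take-home is submitted: Dec 27, 2021 + 2 weeks = Jan 10, 2022.
The onsite loop is held: Jan 10, 2022 + 27 days = Feb 6, 2022.
The hiring committee meets: Feb 6, 2022 + 2 weeks = Feb 20, 2022.
The candidate's start date arrives: Feb 20, 2022 + 17 days = Mar 9, 2022.

9 March 2022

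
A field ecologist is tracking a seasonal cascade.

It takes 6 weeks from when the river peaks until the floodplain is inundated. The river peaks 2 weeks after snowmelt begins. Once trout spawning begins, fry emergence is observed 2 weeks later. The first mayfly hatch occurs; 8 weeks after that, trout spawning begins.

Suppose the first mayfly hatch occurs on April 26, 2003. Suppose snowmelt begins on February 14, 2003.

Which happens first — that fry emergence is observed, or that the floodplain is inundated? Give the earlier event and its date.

The floodplain is inundated — April 11, 2003

The first mayfly hatch occurs: Apr 26, 2003.
Trout spawning begins: Apr 26, 2003 + 8 weeks = Jun 21, 2003.
Fry emergence is observed: Jun 21, 2003 + 2 weeks = Jul 5, 2003.
Snowmelt begins: Feb 14, 2003.
The river peaks: Feb 14, 2003 + 2 weeks = Feb 28, 2003.
The floodplain is inundated: Feb 28, 2003 + 6 weeks = Apr 11, 2003.
Comparing: fry emergence is observed on Jul 5, 2003 vs the floodplain is inundated on Apr 11, 2003. Earlier: the floodplain is inundated.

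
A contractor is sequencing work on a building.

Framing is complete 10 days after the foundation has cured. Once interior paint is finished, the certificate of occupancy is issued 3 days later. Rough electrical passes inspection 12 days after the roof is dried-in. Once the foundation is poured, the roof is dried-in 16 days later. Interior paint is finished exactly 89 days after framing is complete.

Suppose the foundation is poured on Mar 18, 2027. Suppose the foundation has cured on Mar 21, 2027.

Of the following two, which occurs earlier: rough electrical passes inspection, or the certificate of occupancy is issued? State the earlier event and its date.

The foundation is poured: Mar 18, 2027.
The roof is dried-in: Mar 18, 2027 + 16 days = Apr 3, 2027.
Rough electrical passes inspection: Apr 3, 2027 + 12 days = Apr 15, 2027.
The foundation has cured: Mar 21, 2027.
Framing is complete: Mar 21, 2027 + 10 days = Mar 31, 2027.
Interior paint is finished: Mar 31, 2027 + 89 days = Jun 28, 2027.
The certificate of occupancy is issued: Jun 28, 2027 + 3 days = Jul 1, 2027.
Comparing: rough electrical passes inspection on Apr 15, 2027 vs the certificate of occupancy is issued on Jul 1, 2027. Earlier: rough electrical passes inspection.

Rough electrical passes inspection — Apr 15, 2027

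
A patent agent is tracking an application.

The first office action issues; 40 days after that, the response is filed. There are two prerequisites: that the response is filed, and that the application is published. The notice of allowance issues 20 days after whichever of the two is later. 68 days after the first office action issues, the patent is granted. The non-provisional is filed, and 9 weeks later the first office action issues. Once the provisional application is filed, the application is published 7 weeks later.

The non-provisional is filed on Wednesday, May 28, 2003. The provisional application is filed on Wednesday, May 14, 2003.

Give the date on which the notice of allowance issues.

The non-provisional is filed: May 28, 2003.
The first office action issues: May 28, 2003 + 9 weeks = Jul 30, 2003.
The response is filed: Jul 30, 2003 + 40 days = Sep 8, 2003.
The provisional application is filed: May 14, 2003.
The application is published: May 14, 2003 + 7 weeks = Jul 2, 2003.
Both prerequisites met — the response is filed (Sep 8, 2003), the application is published (Jul 2, 2003); the later is Sep 8, 2003.
The notice of allowance issues: Sep 8, 2003 + 20 days = Sep 28, 2003.

Sunday, September 28, 2003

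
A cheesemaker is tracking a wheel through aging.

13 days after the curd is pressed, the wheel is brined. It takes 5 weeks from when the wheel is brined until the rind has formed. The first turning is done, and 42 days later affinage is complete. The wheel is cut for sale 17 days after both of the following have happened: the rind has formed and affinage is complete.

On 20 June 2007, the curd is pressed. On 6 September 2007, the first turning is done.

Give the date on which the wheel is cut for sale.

4 November 2007

The curd is pressed: Jun 20, 2007.
The wheel is brined: Jun 20, 2007 + 13 days = Jul 3, 2007.
The rind has formed: Jul 3, 2007 + 5 weeks = Aug 7, 2007.
The first turning is done: Sep 6, 2007.
Affinage is complete: Sep 6, 2007 + 42 days = Oct 18, 2007.
Both prerequisites met — the rind has formed (Aug 7, 2007), affinage is complete (Oct 18, 2007); the later is Oct 18, 2007.
The wheel is cut for sale: Oct 18, 2007 + 17 days = Nov 4, 2007.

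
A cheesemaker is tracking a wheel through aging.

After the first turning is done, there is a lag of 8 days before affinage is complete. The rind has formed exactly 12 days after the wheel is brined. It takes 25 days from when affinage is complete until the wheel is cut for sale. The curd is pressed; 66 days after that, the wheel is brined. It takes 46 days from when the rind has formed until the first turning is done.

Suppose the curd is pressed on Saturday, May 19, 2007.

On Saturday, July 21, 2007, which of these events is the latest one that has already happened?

The curd is pressed: May 19, 2007.
The wheel is brined: May 19, 2007 + 66 days = Jul 24, 2007.
The rind has formed: Jul 24, 2007 + 12 days = Aug 5, 2007.
The first turning is done: Aug 5, 2007 + 46 days = Sep 20, 2007.
Affinage is complete: Sep 20, 2007 + 8 days = Sep 28, 2007.
The wheel is cut for sale: Sep 28, 2007 + 25 days = Oct 23, 2007.
Jul 21, 2007 falls between when the curd is pressed (May 19, 2007) and when the wheel is brined (Jul 24, 2007).

The curd is pressed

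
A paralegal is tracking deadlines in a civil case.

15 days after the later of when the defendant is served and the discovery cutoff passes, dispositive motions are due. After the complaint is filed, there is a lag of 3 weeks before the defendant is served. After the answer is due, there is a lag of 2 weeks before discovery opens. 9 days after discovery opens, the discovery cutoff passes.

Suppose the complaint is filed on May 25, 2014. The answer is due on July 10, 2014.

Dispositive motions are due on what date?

The complaint is filed: May 25, 2014.
The defendant is served: May 25, 2014 + 3 weeks = Jun 15, 2014.
The answer is due: Jul 10, 2014.
Discovery opens: Jul 10, 2014 + 2 weeks = Jul 24, 2014.
The discovery cutoff passes: Jul 24, 2014 + 9 days = Aug 2, 2014.
Both prerequisites met — the defendant is served (Jun 15, 2014), the discovery cutoff passes (Aug 2, 2014); the later is Aug 2, 2014.
Dispositive motions are due: Aug 2, 2014 + 15 days = Aug 17, 2014.

August 17, 2014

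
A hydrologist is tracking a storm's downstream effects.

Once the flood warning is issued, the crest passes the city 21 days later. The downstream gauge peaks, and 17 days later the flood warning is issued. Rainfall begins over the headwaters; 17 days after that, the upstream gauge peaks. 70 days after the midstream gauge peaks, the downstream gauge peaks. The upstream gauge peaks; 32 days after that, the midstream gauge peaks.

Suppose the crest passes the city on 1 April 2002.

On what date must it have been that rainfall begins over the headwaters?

26 October 2001

The crest passes the city: Apr 1, 2002.
The flood warning is issued: Apr 1, 2002 − 21 days = Mar 11, 2002.
The downstream gauge peaks: Mar 11, 2002 − 17 days = Feb 22, 2002.
The midstream gauge peaks: Feb 22, 2002 − 70 days = Dec 14, 2001.
The upstream gauge peaks: Dec 14, 2001 − 32 days = Nov 12, 2001.
Rainfall begins over the headwaters: Nov 12, 2001 − 17 days = Oct 26, 2001.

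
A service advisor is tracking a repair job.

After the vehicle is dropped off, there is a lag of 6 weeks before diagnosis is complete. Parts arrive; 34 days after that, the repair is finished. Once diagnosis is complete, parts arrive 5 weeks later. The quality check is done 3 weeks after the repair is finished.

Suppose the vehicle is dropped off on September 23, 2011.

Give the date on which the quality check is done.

The vehicle is dropped off: Sep 23, 2011.
Diagnosis is complete: Sep 23, 2011 + 6 weeks = Nov 4, 2011.
Parts arrive: Nov 4, 2011 + 5 weeks = Dec 9, 2011.
The repair is finished: Dec 9, 2011 + 34 days = Jan 12, 2012.
The quality check is done: Jan 12, 2012 + 3 weeks = Feb 2, 2012.

February 2, 2012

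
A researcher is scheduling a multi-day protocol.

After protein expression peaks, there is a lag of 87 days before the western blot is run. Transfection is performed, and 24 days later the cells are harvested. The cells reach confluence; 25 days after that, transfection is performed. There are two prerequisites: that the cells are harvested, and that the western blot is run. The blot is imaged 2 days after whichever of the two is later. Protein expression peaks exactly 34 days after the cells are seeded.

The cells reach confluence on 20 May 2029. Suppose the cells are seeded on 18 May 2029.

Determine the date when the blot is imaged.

18 September 2029

The cells reach confluence: May 20, 2029.
Transfection is performed: May 20, 2029 + 25 days = Jun 14, 2029.
The cells are harvested: Jun 14, 2029 + 24 days = Jul 8, 2029.
The cells are seeded: May 18, 2029.
Protein expression peaks: May 18, 2029 + 34 days = Jun 21, 2029.
The western blot is run: Jun 21, 2029 + 87 days = Sep 16, 2029.
Both prerequisites met — the cells are harvested (Jul 8, 2029), the western blot is run (Sep 16, 2029); the later is Sep 16, 2029.
The blot is imaged: Sep 16, 2029 + 2 days = Sep 18, 2029.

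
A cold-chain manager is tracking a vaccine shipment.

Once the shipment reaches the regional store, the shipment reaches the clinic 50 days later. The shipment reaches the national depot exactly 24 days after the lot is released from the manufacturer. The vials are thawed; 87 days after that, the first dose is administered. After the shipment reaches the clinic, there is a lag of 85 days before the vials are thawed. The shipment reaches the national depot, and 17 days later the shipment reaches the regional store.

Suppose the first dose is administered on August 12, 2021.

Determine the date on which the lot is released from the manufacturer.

November 22, 2020

The first dose is administered: Aug 12, 2021.
The vials are thawed: Aug 12, 2021 − 87 days = May 17, 2021.
The shipment reaches the clinic: May 17, 2021 − 85 days = Feb 21, 2021.
The shipment reaches the regional store: Feb 21, 2021 − 50 days = Jan 2, 2021.
The shipment reaches the national depot: Jan 2, 2021 − 17 days = Dec 16, 2020.
The lot is released from the manufacturer: Dec 16, 2020 − 24 days = Nov 22, 2020.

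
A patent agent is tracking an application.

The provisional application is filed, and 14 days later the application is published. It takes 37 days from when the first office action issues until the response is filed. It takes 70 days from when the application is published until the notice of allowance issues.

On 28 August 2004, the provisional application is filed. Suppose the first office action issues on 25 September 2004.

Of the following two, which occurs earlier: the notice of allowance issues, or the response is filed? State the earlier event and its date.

The provisional application is filed: Aug 28, 2004.
The application is published: Aug 28, 2004 + 14 days = Sep 11, 2004.
The notice of allowance issues: Sep 11, 2004 + 70 days = Nov 20, 2004.
The first office action issues: Sep 25, 2004.
The response is filed: Sep 25, 2004 + 37 days = Nov 1, 2004.
Comparing: the notice of allowance issues on Nov 20, 2004 vs the response is filed on Nov 1, 2004. Earlier: the response is filed.

The response is filed — 1 November 2004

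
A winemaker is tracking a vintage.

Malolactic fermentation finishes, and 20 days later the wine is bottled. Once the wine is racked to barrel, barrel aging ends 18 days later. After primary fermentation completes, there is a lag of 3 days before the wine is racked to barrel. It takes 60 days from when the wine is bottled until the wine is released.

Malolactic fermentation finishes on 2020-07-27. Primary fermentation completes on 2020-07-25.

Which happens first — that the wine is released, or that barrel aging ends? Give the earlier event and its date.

Malolactic fermentation finishes: Jul 27, 2020.
The wine is bottled: Jul 27, 2020 + 20 days = Aug 16, 2020.
The wine is released: Aug 16, 2020 + 60 days = Oct 15, 2020.
Primary fermentation completes: Jul 25, 2020.
The wine is racked to barrel: Jul 25, 2020 + 3 days = Jul 28, 2020.
Barrel aging ends: Jul 28, 2020 + 18 days = Aug 15, 2020.
Comparing: the wine is released on Oct 15, 2020 vs barrel aging ends on Aug 15, 2020. Earlier: barrel aging ends.

Barrel aging ends — 2020-08-15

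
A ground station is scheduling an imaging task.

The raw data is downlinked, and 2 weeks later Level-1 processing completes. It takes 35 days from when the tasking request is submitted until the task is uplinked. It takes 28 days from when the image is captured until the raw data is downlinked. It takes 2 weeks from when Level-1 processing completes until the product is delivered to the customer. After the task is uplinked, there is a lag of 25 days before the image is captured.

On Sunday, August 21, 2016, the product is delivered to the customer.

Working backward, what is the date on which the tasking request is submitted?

Wednesday, April 27, 2016

The product is delivered to the customer: Aug 21, 2016.
Level-1 processing completes: Aug 21, 2016 − 2 weeks = Aug 7, 2016.
The raw data is downlinked: Aug 7, 2016 − 2 weeks = Jul 24, 2016.
The image is captured: Jul 24, 2016 − 28 days = Jun 26, 2016.
The task is uplinked: Jun 26, 2016 − 25 days = Jun 1, 2016.
The tasking request is submitted: Jun 1, 2016 − 35 days = Apr 27, 2016.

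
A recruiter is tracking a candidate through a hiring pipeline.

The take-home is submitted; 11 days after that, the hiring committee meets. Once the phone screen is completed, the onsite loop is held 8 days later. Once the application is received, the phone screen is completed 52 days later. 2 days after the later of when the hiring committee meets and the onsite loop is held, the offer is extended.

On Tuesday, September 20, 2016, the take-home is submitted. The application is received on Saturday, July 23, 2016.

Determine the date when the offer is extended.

The take-home is submitted: Sep 20, 2016.
The hiring committee meets: Sep 20, 2016 + 11 days = Oct 1, 2016.
The application is received: Jul 23, 2016.
The phone screen is completed: Jul 23, 2016 + 52 days = Sep 13, 2016.
The onsite loop is held: Sep 13, 2016 + 8 days = Sep 21, 2016.
Both prerequisites met — the hiring committee meets (Oct 1, 2016), the onsite loop is held (Sep 21, 2016); the later is Oct 1, 2016.
The offer is extended: Oct 1, 2016 + 2 days = Oct 3, 2016.

Monday, October 3, 2016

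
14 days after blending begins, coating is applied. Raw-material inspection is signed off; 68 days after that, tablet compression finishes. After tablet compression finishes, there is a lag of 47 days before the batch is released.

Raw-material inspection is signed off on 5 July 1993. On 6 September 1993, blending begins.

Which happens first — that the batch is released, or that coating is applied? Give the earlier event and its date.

Coating is applied — 20 September 1993

Raw-material inspection is signed off: Jul 5, 1993.
Tablet compression finishes: Jul 5, 1993 + 68 days = Sep 11, 1993.
The batch is released: Sep 11, 1993 + 47 days = Oct 28, 1993.
Blending begins: Sep 6, 1993.
Coating is applied: Sep 6, 1993 + 14 days = Sep 20, 1993.
Comparing: the batch is released on Oct 28, 1993 vs coating is applied on Sep 20, 1993. Earlier: coating is applied.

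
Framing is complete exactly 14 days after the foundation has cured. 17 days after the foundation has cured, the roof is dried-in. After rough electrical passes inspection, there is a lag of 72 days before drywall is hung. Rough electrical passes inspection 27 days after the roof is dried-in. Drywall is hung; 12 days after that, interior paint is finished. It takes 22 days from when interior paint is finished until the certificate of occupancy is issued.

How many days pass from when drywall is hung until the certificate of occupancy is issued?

Causal path: drywall is hung → interior paint is finished → the certificate of occupancy is issued.
Total delay along the path: 12 + 22 = 34 days.

34 days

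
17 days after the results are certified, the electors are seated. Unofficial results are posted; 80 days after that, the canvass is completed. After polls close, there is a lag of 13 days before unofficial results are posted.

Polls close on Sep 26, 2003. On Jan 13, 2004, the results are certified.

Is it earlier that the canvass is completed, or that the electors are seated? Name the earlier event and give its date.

The canvass is completed — Dec 28, 2003

Polls close: Sep 26, 2003.
Unofficial results are posted: Sep 26, 2003 + 13 days = Oct 9, 2003.
The canvass is completed: Oct 9, 2003 + 80 days = Dec 28, 2003.
The results are certified: Jan 13, 2004.
The electors are seated: Jan 13, 2004 + 17 days = Jan 30, 2004.
Comparing: the canvass is completed on Dec 28, 2003 vs the electors are seated on Jan 30, 2004. Earlier: the canvass is completed.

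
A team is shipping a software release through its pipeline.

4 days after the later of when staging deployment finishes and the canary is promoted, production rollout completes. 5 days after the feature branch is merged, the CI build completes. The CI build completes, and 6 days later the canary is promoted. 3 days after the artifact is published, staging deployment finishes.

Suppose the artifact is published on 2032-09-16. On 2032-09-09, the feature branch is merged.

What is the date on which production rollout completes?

2032-09-24

The artifact is published: Sep 16, 2032.
Staging deployment finishes: Sep 16, 2032 + 3 days = Sep 19, 2032.
The feature branch is merged: Sep 9, 2032.
The CI build completes: Sep 9, 2032 + 5 days = Sep 14, 2032.
The canary is promoted: Sep 14, 2032 + 6 days = Sep 20, 2032.
Both prerequisites met — staging deployment finishes (Sep 19, 2032), the canary is promoted (Sep 20, 2032); the later is Sep 20, 2032.
Production rollout completes: Sep 20, 2032 + 4 days = Sep 24, 2032.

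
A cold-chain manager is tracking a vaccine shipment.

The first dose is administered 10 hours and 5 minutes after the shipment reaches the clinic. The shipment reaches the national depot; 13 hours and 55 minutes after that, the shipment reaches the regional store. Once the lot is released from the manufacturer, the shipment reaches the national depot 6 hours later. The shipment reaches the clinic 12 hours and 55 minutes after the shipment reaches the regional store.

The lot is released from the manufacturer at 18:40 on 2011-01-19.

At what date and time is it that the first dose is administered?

The lot is released from the manufacturer: 18:40 Jan 19, 2011.
The shipment reaches the national depot: 18:40 Jan 19, 2011 + 6h = 00:40 Jan 20, 2011.
The shipment reaches the regional store: 00:40 Jan 20, 2011 + 13h55m = 14:35 Jan 20, 2011.
The shipment reaches the clinic: 14:35 Jan 20, 2011 + 12h55m = 03:30 Jan 21, 2011.
The first dose is administered: 03:30 Jan 21, 2011 + 10h05m = 13:35 Jan 21, 2011.

13:35 on 2011-01-21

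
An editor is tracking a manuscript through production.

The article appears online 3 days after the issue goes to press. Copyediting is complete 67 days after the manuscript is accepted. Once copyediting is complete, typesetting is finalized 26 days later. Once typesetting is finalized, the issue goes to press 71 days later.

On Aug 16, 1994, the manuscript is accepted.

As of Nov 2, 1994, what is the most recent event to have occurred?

The manuscript is accepted: Aug 16, 1994.
Copyediting is complete: Aug 16, 1994 + 67 days = Oct 22, 1994.
Typesetting is finalized: Oct 22, 1994 + 26 days = Nov 17, 1994.
The issue goes to press: Nov 17, 1994 + 71 days = Jan 27, 1995.
The article appears online: Jan 27, 1995 + 3 days = Jan 30, 1995.
Nov 2, 1994 falls between when copyediting is complete (Oct 22, 1994) and when typesetting is finalized (Nov 17, 1994).

Copyediting is complete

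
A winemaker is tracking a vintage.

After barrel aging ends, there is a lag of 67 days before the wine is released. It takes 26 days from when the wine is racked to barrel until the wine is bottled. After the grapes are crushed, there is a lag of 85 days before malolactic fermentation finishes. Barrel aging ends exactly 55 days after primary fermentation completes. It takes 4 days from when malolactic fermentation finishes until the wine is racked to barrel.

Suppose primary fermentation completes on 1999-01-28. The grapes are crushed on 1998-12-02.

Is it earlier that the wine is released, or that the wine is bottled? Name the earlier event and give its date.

The wine is bottled — 1999-03-27

Primary fermentation completes: Jan 28, 1999.
Barrel aging ends: Jan 28, 1999 + 55 days = Mar 24, 1999.
The wine is released: Mar 24, 1999 + 67 days = May 30, 1999.
The grapes are crushed: Dec 2, 1998.
Malolactic fermentation finishes: Dec 2, 1998 + 85 days = Feb 25, 1999.
The wine is racked to barrel: Feb 25, 1999 + 4 days = Mar 1, 1999.
The wine is bottled: Mar 1, 1999 + 26 days = Mar 27, 1999.
Comparing: the wine is released on May 30, 1999 vs the wine is bottled on Mar 27, 1999. Earlier: the wine is bottled.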